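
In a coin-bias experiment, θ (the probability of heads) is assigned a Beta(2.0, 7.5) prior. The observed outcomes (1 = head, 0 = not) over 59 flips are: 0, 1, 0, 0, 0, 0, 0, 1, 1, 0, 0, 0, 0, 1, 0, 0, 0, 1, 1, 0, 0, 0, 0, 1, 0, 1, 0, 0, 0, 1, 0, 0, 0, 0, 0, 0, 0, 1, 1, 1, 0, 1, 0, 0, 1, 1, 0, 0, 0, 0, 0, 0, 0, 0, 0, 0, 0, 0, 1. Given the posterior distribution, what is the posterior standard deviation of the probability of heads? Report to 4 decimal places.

0.0528

The Beta prior is conjugate to a Binomial/Bernoulli likelihood; the update adds successes to α and failures to β.
Posterior: Beta(α+k, β+n−k) = Beta(2.0+16, 7.5+43) = Beta(18.0, 50.5).
Var = αβ/((α+β)²(α+β+1)) = 18.0·50.5/(68.5²·69.5) = 0.00278739; SD = √0.00278739 = 0.0528.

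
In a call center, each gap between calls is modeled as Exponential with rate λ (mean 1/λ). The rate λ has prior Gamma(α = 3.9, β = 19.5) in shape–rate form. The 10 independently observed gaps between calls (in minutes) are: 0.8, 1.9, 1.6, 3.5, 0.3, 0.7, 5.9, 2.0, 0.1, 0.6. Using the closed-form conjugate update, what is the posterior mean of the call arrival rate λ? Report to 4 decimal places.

0.3767

With a Gamma(shape α, rate β) prior on the exponential rate λ, the posterior after n observations with total T = Σxᵢ is Gamma(α+n, β+T).
Sum of observations T = 17.4 minutes; n = 10.
Posterior: Gamma(3.9+10, 19.5+17.4) = Gamma(13.9, 36.9).
Posterior mean of λ = α/β = 13.9/36.9 = 0.3767.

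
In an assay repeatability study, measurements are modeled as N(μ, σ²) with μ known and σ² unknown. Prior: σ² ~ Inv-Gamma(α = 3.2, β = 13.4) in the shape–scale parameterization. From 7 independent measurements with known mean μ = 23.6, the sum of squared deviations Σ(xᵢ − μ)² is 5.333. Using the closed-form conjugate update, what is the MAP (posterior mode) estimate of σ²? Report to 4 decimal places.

With known mean μ and an Inverse-Gamma(α, β) prior on σ², the Normal likelihood is conjugate: posterior is Inv-Gamma(α + n/2, β + Σ(xᵢ−μ)²/2).
Posterior: Inv-Gamma(3.2 + 7/2, 13.4 + 5.333/2) = Inv-Gamma(6.70, 16.0665).
Mode = β/(α+1) = 16.0665/7.70 = 2.0866.

2.0866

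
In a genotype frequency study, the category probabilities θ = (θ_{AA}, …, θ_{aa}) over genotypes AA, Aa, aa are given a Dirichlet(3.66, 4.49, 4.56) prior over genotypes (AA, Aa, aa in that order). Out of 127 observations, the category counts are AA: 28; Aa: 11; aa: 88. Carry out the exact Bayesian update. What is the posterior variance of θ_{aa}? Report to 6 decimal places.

0.001589

The Dirichlet prior is conjugate to the Multinomial likelihood: each posterior αⱼ = prior αⱼ + observed count nⱼ.
Posterior concentration: (31.66, 15.49, 92.56), total = 139.71.
Var[θ_j] = α_j(Σα−α_j)/((Σα)²(Σα+1)) = 92.56·47.15/(139.71²·140.71) = 0.001589.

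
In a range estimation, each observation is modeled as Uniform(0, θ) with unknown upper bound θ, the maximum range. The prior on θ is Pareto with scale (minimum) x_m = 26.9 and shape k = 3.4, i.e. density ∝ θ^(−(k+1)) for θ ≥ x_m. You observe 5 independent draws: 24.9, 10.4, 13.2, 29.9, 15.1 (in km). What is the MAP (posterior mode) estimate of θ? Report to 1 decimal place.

29.9

A Pareto(scale x_m, shape k) prior on the upper bound θ of Uniform(0, θ) is conjugate: posterior is Pareto(max(x_m, max xᵢ), k + n).
Sample maximum = 29.9; prior scale x_m = 26.9 → posterior scale = max = 29.9.
Posterior shape = 3.4 + 5 = 8.4.
The Pareto density is decreasing on [x_m, ∞), so the mode is x_m = 29.9.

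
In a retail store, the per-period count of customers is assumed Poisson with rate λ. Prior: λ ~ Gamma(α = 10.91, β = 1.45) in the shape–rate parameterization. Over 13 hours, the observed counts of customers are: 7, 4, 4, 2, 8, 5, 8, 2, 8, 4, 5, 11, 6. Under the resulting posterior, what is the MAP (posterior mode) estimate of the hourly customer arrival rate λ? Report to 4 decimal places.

5.8069

With a Gamma(shape α, rate β) prior, the Poisson likelihood is conjugate: the posterior is Gamma(α + ΣXᵢ, β + n).
Sum of counts S = 74 over n = 13 hours.
Posterior: Gamma(α+S, β+n) = Gamma(10.91+74, 1.45+13) = Gamma(84.91, 14.45).
Mode of Gamma(α,β) for α≥1 is (α−1)/β = 83.91/14.45 = 5.8069.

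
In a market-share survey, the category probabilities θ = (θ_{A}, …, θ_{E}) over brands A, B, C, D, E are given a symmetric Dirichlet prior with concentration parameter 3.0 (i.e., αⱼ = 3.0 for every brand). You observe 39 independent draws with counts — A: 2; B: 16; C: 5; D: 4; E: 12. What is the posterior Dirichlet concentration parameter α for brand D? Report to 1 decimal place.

7.0

The Dirichlet prior is conjugate to the Multinomial likelihood: each posterior αⱼ = prior αⱼ + observed count nⱼ.
Posterior concentration: (5.0, 19.0, 8.0, 7.0, 15.0), total = 54.0.
α_{D} = 3.0 + 4 = 7.0.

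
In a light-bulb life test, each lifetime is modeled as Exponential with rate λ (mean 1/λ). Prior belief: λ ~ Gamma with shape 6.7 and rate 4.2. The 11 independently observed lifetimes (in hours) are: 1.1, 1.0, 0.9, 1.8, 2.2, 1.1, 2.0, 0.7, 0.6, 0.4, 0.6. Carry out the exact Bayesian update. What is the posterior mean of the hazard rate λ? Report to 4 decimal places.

1.0663

With a Gamma(shape α, rate β) prior on the exponential rate λ, the posterior after n observations with total T = Σxᵢ is Gamma(α+n, β+T).
Sum of observations T = 12.4 hours; n = 11.
Posterior: Gamma(6.7+11, 4.2+12.4) = Gamma(17.7, 16.6).
Posterior mean of λ = α/β = 17.7/16.6 = 1.0663.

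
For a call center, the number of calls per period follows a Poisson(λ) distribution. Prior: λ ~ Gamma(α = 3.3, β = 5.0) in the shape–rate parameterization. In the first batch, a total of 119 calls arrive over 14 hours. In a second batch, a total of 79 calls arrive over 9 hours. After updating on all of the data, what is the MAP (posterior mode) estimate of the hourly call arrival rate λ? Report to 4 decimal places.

7.1536

With a Gamma(shape α, rate β) prior, the Poisson likelihood is conjugate: the posterior is Gamma(α + ΣXᵢ, β + n).
After batch 1: Gamma(α+S, β+n) = Gamma(3.3+119, 5.0+14) = Gamma(122.3, 19.0).
After batch 2: Gamma(α+S, β+n) = Gamma(122.3+79, 19.0+9) = Gamma(201.3, 28.0).
Mode of Gamma(α,β) for α≥1 is (α−1)/β = 200.3/28.0 = 7.1536.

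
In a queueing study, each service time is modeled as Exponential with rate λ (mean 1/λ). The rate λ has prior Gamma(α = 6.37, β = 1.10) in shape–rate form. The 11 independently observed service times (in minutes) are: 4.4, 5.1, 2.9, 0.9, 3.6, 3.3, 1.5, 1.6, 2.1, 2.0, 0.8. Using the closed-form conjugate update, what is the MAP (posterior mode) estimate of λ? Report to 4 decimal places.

With a Gamma(shape α, rate β) prior on the exponential rate λ, the posterior after n observations with total T = Σxᵢ is Gamma(α+n, β+T).
Sum of observations T = 28.2 minutes; n = 11.
Posterior: Gamma(6.37+11, 1.10+28.2) = Gamma(17.37, 29.30).
Mode = (α−1)/β = 0.5587.

0.5587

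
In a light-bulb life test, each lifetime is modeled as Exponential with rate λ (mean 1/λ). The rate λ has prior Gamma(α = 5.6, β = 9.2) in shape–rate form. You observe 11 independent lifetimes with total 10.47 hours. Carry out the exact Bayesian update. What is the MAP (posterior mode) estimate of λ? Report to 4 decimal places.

0.7931

With a Gamma(shape α, rate β) prior on the exponential rate λ, the posterior after n observations with total T = Σxᵢ is Gamma(α+n, β+T).
Posterior: Gamma(5.6+11, 9.2+10.47) = Gamma(16.6, 19.67).
Mode = (α−1)/β = 0.7931.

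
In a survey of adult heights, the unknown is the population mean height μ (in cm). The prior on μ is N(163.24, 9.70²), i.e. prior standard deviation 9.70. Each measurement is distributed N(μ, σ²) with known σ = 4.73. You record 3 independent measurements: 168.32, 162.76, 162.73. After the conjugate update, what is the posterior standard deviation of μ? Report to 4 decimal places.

2.6287

For Normal data with known variance σ², a Normal(μ₀, σ₀²) prior on μ is conjugate. Posterior precision = 1/σ₀² + n/σ²; posterior mean is the precision-weighted average of μ₀ and x̄.
σ₀² = 9.70² = 94.09, σ² = 4.73² = 22.3729; σ² + n·σ₀² = 22.3729 + 3·94.09 = 304.6429.
Posterior precision = 1/σ₀² + n/σ² = 1/94.09 + 3/22.3729 = (σ² + n·σ₀²)/(σ₀²σ²) = 304.6429/(94.09·22.3729); posterior variance σₙ² = σ₀²σ²/(σ² + n·σ₀²) = 94.09·22.3729/304.6429 = 6.909947.
Posterior SD = √σₙ² = √(94.09·22.3729/304.6429) = 2.6287.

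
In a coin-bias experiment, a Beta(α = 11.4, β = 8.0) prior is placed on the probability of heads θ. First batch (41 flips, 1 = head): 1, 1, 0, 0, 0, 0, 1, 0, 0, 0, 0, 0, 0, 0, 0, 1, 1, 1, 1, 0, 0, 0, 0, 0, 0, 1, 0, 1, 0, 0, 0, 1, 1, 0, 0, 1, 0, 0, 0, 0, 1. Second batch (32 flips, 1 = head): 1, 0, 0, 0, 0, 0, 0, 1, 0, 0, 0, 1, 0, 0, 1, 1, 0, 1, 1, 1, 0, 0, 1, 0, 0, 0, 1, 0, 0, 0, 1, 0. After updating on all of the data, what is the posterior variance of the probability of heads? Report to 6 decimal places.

The Beta prior is conjugate to a Binomial/Bernoulli likelihood; the update adds successes to α and failures to β.
After batch 1: Beta(11.4+13, 8.0+28) = Beta(24.4, 36.0).
After batch 2: Beta(24.4+11, 36.0+21) = Beta(35.4, 57.0).
Var = αβ/((α+β)²(α+β+1)) = 35.4·57.0/(92.4²·93.4) = 0.002530.

0.002530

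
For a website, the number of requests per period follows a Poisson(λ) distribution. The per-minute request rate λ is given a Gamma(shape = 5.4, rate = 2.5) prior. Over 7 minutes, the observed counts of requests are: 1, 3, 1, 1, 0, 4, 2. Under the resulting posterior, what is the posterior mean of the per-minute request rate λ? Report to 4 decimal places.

1.8316

With a Gamma(shape α, rate β) prior, the Poisson likelihood is conjugate: the posterior is Gamma(α + ΣXᵢ, β + n).
Sum of counts S = 12 over n = 7 minutes.
Posterior: Gamma(α+S, β+n) = Gamma(5.4+12, 2.5+7) = Gamma(17.4, 9.5).
Posterior mean = α/β = 17.4/9.5 = 1.8316.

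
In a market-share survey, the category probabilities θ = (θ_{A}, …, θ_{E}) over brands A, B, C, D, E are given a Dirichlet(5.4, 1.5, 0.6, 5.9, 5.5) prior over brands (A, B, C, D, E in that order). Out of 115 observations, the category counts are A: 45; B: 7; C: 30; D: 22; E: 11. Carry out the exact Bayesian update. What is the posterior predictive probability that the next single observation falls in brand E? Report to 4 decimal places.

0.1232

The Dirichlet prior is conjugate to the Multinomial likelihood: each posterior αⱼ = prior αⱼ + observed count nⱼ.
Posterior concentration: (50.4, 8.5, 30.6, 27.9, 16.5), total = 133.9.
P(next = E | data) = α_{E}/Σα = 0.1232.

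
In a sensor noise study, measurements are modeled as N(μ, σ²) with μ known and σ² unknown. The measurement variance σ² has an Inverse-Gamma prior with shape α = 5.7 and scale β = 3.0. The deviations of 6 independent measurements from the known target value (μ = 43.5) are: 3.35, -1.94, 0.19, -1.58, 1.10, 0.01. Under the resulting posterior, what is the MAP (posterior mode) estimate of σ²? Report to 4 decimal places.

With known mean μ and an Inverse-Gamma(α, β) prior on σ², the Normal likelihood is conjugate: posterior is Inv-Gamma(α + n/2, β + Σ(xᵢ−μ)²/2).
Σ(xᵢ−μ)² = (3.35)² + (-1.94)² + (0.19)² + (-1.58)² + (1.10)² + (0.01)² = 18.7287.
Posterior: Inv-Gamma(5.7 + 6/2, 3.0 + 18.7287/2) = Inv-Gamma(8.70, 12.36435).
Mode = β/(α+1) = 12.36435/9.70 = 1.2747.

1.2747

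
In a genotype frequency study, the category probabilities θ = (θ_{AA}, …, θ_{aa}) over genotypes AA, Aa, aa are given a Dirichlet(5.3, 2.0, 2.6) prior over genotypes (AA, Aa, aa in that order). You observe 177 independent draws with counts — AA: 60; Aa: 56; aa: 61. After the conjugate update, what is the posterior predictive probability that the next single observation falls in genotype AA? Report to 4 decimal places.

0.3494

The Dirichlet prior is conjugate to the Multinomial likelihood: each posterior αⱼ = prior αⱼ + observed count nⱼ.
Posterior concentration: (65.3, 58.0, 63.6), total = 186.9.
P(next = AA | data) = α_{AA}/Σα = 0.3494.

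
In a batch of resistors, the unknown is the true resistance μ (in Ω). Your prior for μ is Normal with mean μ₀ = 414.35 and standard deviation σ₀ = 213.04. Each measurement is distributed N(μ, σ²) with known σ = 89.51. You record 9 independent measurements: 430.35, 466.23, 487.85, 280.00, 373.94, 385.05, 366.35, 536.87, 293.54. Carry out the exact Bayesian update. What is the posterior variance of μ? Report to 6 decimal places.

873.101193

For Normal data with known variance σ², a Normal(μ₀, σ₀²) prior on μ is conjugate. Posterior precision = 1/σ₀² + n/σ²; posterior mean is the precision-weighted average of μ₀ and x̄.
σ₀² = 213.04² = 45386.0416, σ² = 89.51² = 8012.0401; σ² + n·σ₀² = 8012.0401 + 9·45386.0416 = 416486.4145.
Posterior precision = 1/σ₀² + n/σ² = 1/45386.0416 + 9/8012.0401 = (σ² + n·σ₀²)/(σ₀²σ²) = 416486.4145/(45386.0416·8012.0401); posterior variance σₙ² = σ₀²σ²/(σ² + n·σ₀²) = 45386.0416·8012.0401/416486.4145 = 873.101193.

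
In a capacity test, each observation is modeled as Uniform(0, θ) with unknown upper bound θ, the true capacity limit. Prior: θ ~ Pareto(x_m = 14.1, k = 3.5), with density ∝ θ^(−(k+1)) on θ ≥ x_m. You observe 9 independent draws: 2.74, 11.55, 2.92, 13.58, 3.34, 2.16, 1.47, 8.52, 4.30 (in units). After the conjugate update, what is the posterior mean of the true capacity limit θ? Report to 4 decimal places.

15.3261

A Pareto(scale x_m, shape k) prior on the upper bound θ of Uniform(0, θ) is conjugate: posterior is Pareto(max(x_m, max xᵢ), k + n).
Sample maximum = 13.58; prior scale x_m = 14.1 → posterior scale = max = 14.10.
Posterior shape = 3.5 + 9 = 12.5.
E[θ|data] = k·x_m/(k−1) = 12.5·14.10/11.5 = 15.3261.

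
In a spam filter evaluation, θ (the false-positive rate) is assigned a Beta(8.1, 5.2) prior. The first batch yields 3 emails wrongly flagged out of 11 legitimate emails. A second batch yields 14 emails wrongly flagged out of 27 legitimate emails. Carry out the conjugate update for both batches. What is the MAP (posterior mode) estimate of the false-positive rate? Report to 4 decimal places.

0.4888

The Beta prior is conjugate to a Binomial/Bernoulli likelihood; the update adds successes to α and failures to β.
After batch 1: Beta(8.1+3, 5.2+8) = Beta(11.1, 13.2).
After batch 2: Beta(11.1+14, 13.2+13) = Beta(25.1, 26.2).
Mode of Beta(a,b) for a,b>1 is (a−1)/(a+b−2) = 24.1/49.3 = 0.4888.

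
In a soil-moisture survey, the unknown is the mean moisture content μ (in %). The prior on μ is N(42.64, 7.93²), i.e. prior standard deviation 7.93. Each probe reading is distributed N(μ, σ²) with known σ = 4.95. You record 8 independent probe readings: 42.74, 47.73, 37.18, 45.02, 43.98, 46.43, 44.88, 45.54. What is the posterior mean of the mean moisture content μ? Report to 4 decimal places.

For Normal data with known variance σ², a Normal(μ₀, σ₀²) prior on μ is conjugate. Posterior precision = 1/σ₀² + n/σ²; posterior mean is the precision-weighted average of μ₀ and x̄.
Σxᵢ = 42.74 + 47.73 + 37.18 + 45.02 + 43.98 + 46.43 + 44.88 + 45.54 = 353.5, so n·x̄ = 353.5.
σ₀² = 7.93² = 62.8849, σ² = 4.95² = 24.5025; σ² + n·σ₀² = 24.5025 + 8·62.8849 = 527.5817.
Posterior mean = (μ₀/σ₀² + n·x̄/σ²)/(1/σ₀² + n/σ²) = (σ²·μ₀ + σ₀²·n·x̄)/(σ² + n·σ₀²) = (24.5025·42.64 + 62.8849·353.5)/527.5817 = 23274.59875/527.5817 = 44.1156.

44.1156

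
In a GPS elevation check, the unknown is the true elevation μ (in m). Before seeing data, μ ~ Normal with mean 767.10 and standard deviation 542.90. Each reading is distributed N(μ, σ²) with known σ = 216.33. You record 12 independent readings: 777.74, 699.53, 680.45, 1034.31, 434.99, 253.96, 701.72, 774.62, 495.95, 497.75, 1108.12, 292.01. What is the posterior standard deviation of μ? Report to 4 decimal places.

For Normal data with known variance σ², a Normal(μ₀, σ₀²) prior on μ is conjugate. Posterior precision = 1/σ₀² + n/σ²; posterior mean is the precision-weighted average of μ₀ and x̄.
σ₀² = 542.90² = 294740.41, σ² = 216.33² = 46798.6689; σ² + n·σ₀² = 46798.6689 + 12·294740.41 = 3583683.5889.
Posterior precision = 1/σ₀² + n/σ² = 1/294740.41 + 12/46798.6689 = (σ² + n·σ₀²)/(σ₀²σ²) = 3583683.5889/(294740.41·46798.6689); posterior variance σₙ² = σ₀²σ²/(σ² + n·σ₀²) = 294740.41·46798.6689/3583683.5889 = 3848.961136.
Posterior SD = √σₙ² = √(294740.41·46798.6689/3583683.5889) = 62.0400.

62.0400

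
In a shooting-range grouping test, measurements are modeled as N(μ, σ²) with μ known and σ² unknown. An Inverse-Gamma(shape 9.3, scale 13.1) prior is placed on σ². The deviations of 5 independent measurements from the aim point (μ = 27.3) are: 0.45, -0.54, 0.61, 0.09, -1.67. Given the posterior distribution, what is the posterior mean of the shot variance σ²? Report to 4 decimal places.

With known mean μ and an Inverse-Gamma(α, β) prior on σ², the Normal likelihood is conjugate: posterior is Inv-Gamma(α + n/2, β + Σ(xᵢ−μ)²/2).
Σ(xᵢ−μ)² = (0.45)² + (-0.54)² + (0.61)² + (0.09)² + (-1.67)² = 3.6632.
Posterior: Inv-Gamma(9.3 + 5/2, 13.1 + 3.6632/2) = Inv-Gamma(11.80, 14.93160).
E[σ²|data] = β/(α−1) = 14.93160/10.80 = 1.3826.

1.3826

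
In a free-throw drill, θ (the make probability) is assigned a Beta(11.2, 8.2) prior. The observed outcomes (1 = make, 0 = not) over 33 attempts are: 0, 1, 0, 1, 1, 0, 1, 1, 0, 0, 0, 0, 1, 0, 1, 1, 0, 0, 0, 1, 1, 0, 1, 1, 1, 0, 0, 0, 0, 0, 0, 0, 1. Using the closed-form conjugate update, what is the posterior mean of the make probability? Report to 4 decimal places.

0.4809

The Beta prior is conjugate to a Binomial/Bernoulli likelihood; the update adds successes to α and failures to β.
Posterior: Beta(α+k, β+n−k) = Beta(11.2+14, 8.2+19) = Beta(25.2, 27.2).
Posterior mean = α/(α+β) = 25.2/52.4 = 0.4809.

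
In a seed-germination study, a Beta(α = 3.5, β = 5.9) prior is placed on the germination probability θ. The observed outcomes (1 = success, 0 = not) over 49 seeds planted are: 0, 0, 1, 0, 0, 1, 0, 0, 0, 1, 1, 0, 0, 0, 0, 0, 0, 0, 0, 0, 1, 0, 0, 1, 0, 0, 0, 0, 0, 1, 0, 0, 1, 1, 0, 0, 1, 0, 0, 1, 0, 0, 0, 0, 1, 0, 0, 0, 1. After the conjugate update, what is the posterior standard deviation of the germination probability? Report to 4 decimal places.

0.0584

The Beta prior is conjugate to a Binomial/Bernoulli likelihood; the update adds successes to α and failures to β.
Posterior: Beta(α+k, β+n−k) = Beta(3.5+13, 5.9+36) = Beta(16.5, 41.9).
Var = αβ/((α+β)²(α+β+1)) = 16.5·41.9/(58.4²·59.4) = 0.00341260; SD = √0.00341260 = 0.0584.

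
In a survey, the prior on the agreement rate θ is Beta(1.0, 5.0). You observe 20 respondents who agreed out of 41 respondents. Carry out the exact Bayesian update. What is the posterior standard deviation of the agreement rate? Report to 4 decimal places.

0.0718

The Beta prior is conjugate to a Binomial/Bernoulli likelihood; the update adds successes to α and failures to β.
Posterior: Beta(α+k, β+n−k) = Beta(1.0+20, 5.0+21) = Beta(21.0, 26.0).
Var = αβ/((α+β)²(α+β+1)) = 21.0·26.0/(47.0²·48.0) = 0.00514939; SD = √0.00514939 = 0.0718.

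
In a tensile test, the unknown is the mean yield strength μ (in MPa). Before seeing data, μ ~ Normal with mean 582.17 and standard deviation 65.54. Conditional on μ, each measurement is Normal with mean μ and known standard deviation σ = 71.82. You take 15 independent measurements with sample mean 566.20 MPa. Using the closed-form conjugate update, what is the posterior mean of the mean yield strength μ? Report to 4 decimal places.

567.3837

For Normal data with known variance σ², a Normal(μ₀, σ₀²) prior on μ is conjugate. Posterior precision = 1/σ₀² + n/σ²; posterior mean is the precision-weighted average of μ₀ and x̄.
n·x̄ = 15·566.20 = 8493.
σ₀² = 65.54² = 4295.4916, σ² = 71.82² = 5158.1124; σ² + n·σ₀² = 5158.1124 + 15·4295.4916 = 69590.4864.
Posterior mean = (μ₀/σ₀² + n·x̄/σ²)/(1/σ₀² + n/σ²) = (σ²·μ₀ + σ₀²·n·x̄)/(σ² + n·σ₀²) = (5158.1124·582.17 + 4295.4916·8493)/69590.4864 = 39484508.454708/69590.4864 = 567.3837.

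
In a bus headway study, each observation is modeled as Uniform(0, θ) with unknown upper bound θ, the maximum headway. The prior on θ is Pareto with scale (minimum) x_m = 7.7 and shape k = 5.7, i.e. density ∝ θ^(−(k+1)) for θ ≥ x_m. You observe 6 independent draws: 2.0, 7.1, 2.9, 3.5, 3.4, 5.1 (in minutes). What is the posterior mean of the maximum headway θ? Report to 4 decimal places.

A Pareto(scale x_m, shape k) prior on the upper bound θ of Uniform(0, θ) is conjugate: posterior is Pareto(max(x_m, max xᵢ), k + n).
Sample maximum = 7.1; prior scale x_m = 7.7 → posterior scale = max = 7.7.
Posterior shape = 5.7 + 6 = 11.7.
E[θ|data] = k·x_m/(k−1) = 11.7·7.7/10.7 = 8.4196.

8.4196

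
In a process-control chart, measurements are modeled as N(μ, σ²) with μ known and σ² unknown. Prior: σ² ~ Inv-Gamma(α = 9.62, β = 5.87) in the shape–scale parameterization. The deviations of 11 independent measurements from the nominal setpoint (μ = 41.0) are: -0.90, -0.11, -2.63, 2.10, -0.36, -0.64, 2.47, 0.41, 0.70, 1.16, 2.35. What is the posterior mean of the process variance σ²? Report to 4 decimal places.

With known mean μ and an Inverse-Gamma(α, β) prior on σ², the Normal likelihood is conjugate: posterior is Inv-Gamma(α + n/2, β + Σ(xᵢ−μ)²/2).
Σ(xᵢ−μ)² = (-0.90)² + (-0.11)² + (-2.63)² + (2.10)² + (-0.36)² + (-0.64)² + (2.47)² + (0.41)² + (0.70)² + (1.16)² + (2.35)² = 26.3153.
Posterior: Inv-Gamma(9.62 + 11/2, 5.87 + 26.3153/2) = Inv-Gamma(15.12, 19.02765).
E[σ²|data] = β/(α−1) = 19.02765/14.12 = 1.3476.

1.3476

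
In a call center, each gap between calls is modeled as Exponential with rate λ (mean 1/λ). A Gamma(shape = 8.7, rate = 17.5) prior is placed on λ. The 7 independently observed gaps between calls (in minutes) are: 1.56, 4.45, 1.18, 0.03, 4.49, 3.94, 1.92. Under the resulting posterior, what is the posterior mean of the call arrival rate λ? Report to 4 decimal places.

0.4477

With a Gamma(shape α, rate β) prior on the exponential rate λ, the posterior after n observations with total T = Σxᵢ is Gamma(α+n, β+T).
Sum of observations T = 17.57 minutes; n = 7.
Posterior: Gamma(8.7+7, 17.5+17.57) = Gamma(15.7, 35.07).
Posterior mean of λ = α/β = 15.7/35.07 = 0.4477.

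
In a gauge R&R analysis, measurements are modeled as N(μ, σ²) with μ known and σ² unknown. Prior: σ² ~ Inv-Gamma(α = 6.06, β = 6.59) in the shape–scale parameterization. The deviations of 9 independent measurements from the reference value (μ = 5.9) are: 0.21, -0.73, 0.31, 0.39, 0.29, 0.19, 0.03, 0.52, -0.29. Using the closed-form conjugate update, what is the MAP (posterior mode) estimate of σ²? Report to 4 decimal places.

With known mean μ and an Inverse-Gamma(α, β) prior on σ², the Normal likelihood is conjugate: posterior is Inv-Gamma(α + n/2, β + Σ(xᵢ−μ)²/2).
Σ(xᵢ−μ)² = (0.21)² + (-0.73)² + (0.31)² + (0.39)² + (0.29)² + (0.19)² + (0.03)² + (0.52)² + (-0.29)² = 1.3008.
Posterior: Inv-Gamma(6.06 + 9/2, 6.59 + 1.3008/2) = Inv-Gamma(10.56, 7.24040).
Mode = β/(α+1) = 7.24040/11.56 = 0.6263.

0.6263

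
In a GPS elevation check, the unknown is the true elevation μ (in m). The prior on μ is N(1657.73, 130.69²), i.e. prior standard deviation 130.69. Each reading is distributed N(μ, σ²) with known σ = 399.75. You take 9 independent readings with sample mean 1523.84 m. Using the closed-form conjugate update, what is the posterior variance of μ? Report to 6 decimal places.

For Normal data with known variance σ², a Normal(μ₀, σ₀²) prior on μ is conjugate. Posterior precision = 1/σ₀² + n/σ²; posterior mean is the precision-weighted average of μ₀ and x̄.
σ₀² = 130.69² = 17079.8761, σ² = 399.75² = 159800.0625; σ² + n·σ₀² = 159800.0625 + 9·17079.8761 = 313518.9474.
Posterior precision = 1/σ₀² + n/σ² = 1/17079.8761 + 9/159800.0625 = (σ² + n·σ₀²)/(σ₀²σ²) = 313518.9474/(17079.8761·159800.0625); posterior variance σₙ² = σ₀²σ²/(σ² + n·σ₀²) = 17079.8761·159800.0625/313518.9474 = 8705.583158.

8705.583158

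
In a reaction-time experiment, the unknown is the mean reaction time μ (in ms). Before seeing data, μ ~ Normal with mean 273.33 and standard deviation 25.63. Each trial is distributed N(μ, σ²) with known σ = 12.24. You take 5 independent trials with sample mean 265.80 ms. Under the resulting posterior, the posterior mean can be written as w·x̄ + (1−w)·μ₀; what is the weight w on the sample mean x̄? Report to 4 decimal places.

0.9564

For Normal data with known variance σ², a Normal(μ₀, σ₀²) prior on μ is conjugate. Posterior precision = 1/σ₀² + n/σ²; posterior mean is the precision-weighted average of μ₀ and x̄.
σ₀² = 25.63² = 656.8969, σ² = 12.24² = 149.8176. Prior precision 1/σ₀² = 1/656.8969; data precision n/σ² = 5/149.8176.
w = (n/σ²)/(1/σ₀² + n/σ²) = n·σ₀²/(σ² + n·σ₀²) = 5·656.8969/(149.8176 + 5·656.8969) = 3284.4845/3434.3021 = 0.9564.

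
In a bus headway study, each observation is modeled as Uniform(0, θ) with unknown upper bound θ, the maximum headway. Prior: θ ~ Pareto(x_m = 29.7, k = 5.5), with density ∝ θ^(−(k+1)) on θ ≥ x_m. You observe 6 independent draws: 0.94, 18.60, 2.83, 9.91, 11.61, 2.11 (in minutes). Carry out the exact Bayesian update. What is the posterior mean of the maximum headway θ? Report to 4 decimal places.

32.5286

A Pareto(scale x_m, shape k) prior on the upper bound θ of Uniform(0, θ) is conjugate: posterior is Pareto(max(x_m, max xᵢ), k + n).
Sample maximum = 18.60; prior scale x_m = 29.7 → posterior scale = max = 29.70.
Posterior shape = 5.5 + 6 = 11.5.
E[θ|data] = k·x_m/(k−1) = 11.5·29.70/10.5 = 32.5286.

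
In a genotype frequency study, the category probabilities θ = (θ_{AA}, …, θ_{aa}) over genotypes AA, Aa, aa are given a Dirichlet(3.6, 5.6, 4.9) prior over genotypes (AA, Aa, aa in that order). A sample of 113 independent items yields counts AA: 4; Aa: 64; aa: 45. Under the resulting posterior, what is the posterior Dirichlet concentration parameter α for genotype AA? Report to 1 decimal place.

7.6

The Dirichlet prior is conjugate to the Multinomial likelihood: each posterior αⱼ = prior αⱼ + observed count nⱼ.
Posterior concentration: (7.6, 69.6, 49.9), total = 127.1.
α_{AA} = 3.6 + 4 = 7.6.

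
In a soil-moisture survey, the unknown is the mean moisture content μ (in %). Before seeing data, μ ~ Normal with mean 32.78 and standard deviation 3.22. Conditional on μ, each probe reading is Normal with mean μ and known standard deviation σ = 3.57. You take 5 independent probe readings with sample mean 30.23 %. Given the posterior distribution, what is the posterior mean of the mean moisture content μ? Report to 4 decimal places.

For Normal data with known variance σ², a Normal(μ₀, σ₀²) prior on μ is conjugate. Posterior precision = 1/σ₀² + n/σ²; posterior mean is the precision-weighted average of μ₀ and x̄.
n·x̄ = 5·30.23 = 151.15.
σ₀² = 3.22² = 10.3684, σ² = 3.57² = 12.7449; σ² + n·σ₀² = 12.7449 + 5·10.3684 = 64.5869.
Posterior mean = (μ₀/σ₀² + n·x̄/σ²)/(1/σ₀² + n/σ²) = (σ²·μ₀ + σ₀²·n·x̄)/(σ² + n·σ₀²) = (12.7449·32.78 + 10.3684·151.15)/64.5869 = 1984.961482/64.5869 = 30.7332.

30.7332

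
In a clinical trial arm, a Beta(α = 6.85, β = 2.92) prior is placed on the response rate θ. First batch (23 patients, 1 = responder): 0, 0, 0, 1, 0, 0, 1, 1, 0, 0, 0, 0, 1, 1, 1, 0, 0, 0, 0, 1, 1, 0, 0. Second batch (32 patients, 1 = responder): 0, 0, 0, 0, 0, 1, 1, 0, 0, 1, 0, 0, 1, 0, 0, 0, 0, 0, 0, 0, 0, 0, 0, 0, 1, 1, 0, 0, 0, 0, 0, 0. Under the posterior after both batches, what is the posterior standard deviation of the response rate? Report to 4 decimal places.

The Beta prior is conjugate to a Binomial/Bernoulli likelihood; the update adds successes to α and failures to β.
After batch 1: Beta(6.85+8, 2.92+15) = Beta(14.85, 17.92).
After batch 2: Beta(14.85+6, 17.92+26) = Beta(20.85, 43.92).
Var = αβ/((α+β)²(α+β+1)) = 20.85·43.92/(64.77²·65.77) = 0.00331889; SD = √0.00331889 = 0.0576.

0.0576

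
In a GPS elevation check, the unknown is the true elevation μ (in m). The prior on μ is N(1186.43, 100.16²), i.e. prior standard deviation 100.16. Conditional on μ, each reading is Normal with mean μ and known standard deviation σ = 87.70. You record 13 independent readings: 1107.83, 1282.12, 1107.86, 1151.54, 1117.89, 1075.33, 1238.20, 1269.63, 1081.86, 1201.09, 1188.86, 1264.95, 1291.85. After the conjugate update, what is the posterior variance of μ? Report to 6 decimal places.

For Normal data with known variance σ², a Normal(μ₀, σ₀²) prior on μ is conjugate. Posterior precision = 1/σ₀² + n/σ²; posterior mean is the precision-weighted average of μ₀ and x̄.
σ₀² = 100.16² = 10032.0256, σ² = 87.70² = 7691.29; σ² + n·σ₀² = 7691.29 + 13·10032.0256 = 138107.6228.
Posterior precision = 1/σ₀² + n/σ² = 1/10032.0256 + 13/7691.29 = (σ² + n·σ₀²)/(σ₀²σ²) = 138107.6228/(10032.0256·7691.29); posterior variance σₙ² = σ₀²σ²/(σ² + n·σ₀²) = 10032.0256·7691.29/138107.6228 = 558.689062.

558.689062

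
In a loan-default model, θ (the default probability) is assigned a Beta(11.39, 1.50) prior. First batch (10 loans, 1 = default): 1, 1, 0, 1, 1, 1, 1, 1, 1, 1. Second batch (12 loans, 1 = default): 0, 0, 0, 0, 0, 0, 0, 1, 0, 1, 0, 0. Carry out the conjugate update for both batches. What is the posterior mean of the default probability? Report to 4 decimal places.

The Beta prior is conjugate to a Binomial/Bernoulli likelihood; the update adds successes to α and failures to β.
After batch 1: Beta(11.39+9, 1.50+1) = Beta(20.39, 2.50).
After batch 2: Beta(20.39+2, 2.50+10) = Beta(22.39, 12.50).
Posterior mean = α/(α+β) = 22.39/34.89 = 0.6417.

0.6417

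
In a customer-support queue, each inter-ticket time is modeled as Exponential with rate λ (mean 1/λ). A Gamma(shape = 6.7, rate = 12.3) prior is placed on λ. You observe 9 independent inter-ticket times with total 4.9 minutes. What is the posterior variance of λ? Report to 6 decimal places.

With a Gamma(shape α, rate β) prior on the exponential rate λ, the posterior after n observations with total T = Σxᵢ is Gamma(α+n, β+T).
Posterior: Gamma(6.7+9, 12.3+4.9) = Gamma(15.7, 17.2).
Var = α/β² = 0.053069.

0.053069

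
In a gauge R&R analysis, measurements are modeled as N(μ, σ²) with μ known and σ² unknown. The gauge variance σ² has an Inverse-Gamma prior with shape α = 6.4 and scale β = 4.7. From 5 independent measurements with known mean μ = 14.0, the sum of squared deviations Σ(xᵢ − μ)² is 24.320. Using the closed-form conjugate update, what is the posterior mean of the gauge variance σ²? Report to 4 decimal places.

2.1342

With known mean μ and an Inverse-Gamma(α, β) prior on σ², the Normal likelihood is conjugate: posterior is Inv-Gamma(α + n/2, β + Σ(xᵢ−μ)²/2).
Posterior: Inv-Gamma(6.4 + 5/2, 4.7 + 24.320/2) = Inv-Gamma(8.90, 16.8600).
E[σ²|data] = β/(α−1) = 16.8600/7.90 = 2.1342.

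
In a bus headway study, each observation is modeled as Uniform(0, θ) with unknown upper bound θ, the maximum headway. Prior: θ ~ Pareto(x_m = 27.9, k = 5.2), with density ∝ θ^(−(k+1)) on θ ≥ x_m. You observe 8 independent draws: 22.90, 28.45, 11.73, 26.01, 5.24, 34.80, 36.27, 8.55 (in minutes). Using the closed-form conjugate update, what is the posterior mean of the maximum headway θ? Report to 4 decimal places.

A Pareto(scale x_m, shape k) prior on the upper bound θ of Uniform(0, θ) is conjugate: posterior is Pareto(max(x_m, max xᵢ), k + n).
Sample maximum = 36.27; prior scale x_m = 27.9 → posterior scale = max = 36.27.
Posterior shape = 5.2 + 8 = 13.2.
E[θ|data] = k·x_m/(k−1) = 13.2·36.27/12.2 = 39.2430.

39.2430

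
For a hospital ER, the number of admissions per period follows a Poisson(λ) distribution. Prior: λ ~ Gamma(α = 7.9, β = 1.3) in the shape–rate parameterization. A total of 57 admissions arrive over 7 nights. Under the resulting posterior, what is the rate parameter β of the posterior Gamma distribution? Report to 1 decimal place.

With a Gamma(shape α, rate β) prior, the Poisson likelihood is conjugate: the posterior is Gamma(α + ΣXᵢ, β + n).
Posterior: Gamma(α+S, β+n) = Gamma(7.9+57, 1.3+7) = Gamma(64.9, 8.3).
Posterior β = 8.3.

8.3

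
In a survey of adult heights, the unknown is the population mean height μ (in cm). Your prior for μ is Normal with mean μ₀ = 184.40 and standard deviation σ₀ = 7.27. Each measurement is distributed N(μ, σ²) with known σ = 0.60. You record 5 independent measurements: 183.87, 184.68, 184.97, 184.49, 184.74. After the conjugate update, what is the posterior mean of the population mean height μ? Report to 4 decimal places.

For Normal data with known variance σ², a Normal(μ₀, σ₀²) prior on μ is conjugate. Posterior precision = 1/σ₀² + n/σ²; posterior mean is the precision-weighted average of μ₀ and x̄.
Σxᵢ = 183.87 + 184.68 + 184.97 + 184.49 + 184.74 = 922.75, so n·x̄ = 922.75.
σ₀² = 7.27² = 52.8529, σ² = 0.60² = 0.36; σ² + n·σ₀² = 0.36 + 5·52.8529 = 264.6245.
Posterior mean = (μ₀/σ₀² + n·x̄/σ²)/(1/σ₀² + n/σ²) = (σ²·μ₀ + σ₀²·n·x̄)/(σ² + n·σ₀²) = (0.36·184.40 + 52.8529·922.75)/264.6245 = 48836.397475/264.6245 = 184.5498.

184.5498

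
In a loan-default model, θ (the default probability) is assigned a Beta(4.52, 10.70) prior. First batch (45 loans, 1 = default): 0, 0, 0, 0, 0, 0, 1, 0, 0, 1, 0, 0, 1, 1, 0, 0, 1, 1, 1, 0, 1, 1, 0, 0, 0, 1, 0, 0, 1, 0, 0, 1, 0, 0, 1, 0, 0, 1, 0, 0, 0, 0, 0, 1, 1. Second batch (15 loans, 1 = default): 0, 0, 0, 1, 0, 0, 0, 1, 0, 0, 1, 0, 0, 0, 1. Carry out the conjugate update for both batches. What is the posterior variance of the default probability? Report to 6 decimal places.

0.002883

The Beta prior is conjugate to a Binomial/Bernoulli likelihood; the update adds successes to α and failures to β.
After batch 1: Beta(4.52+16, 10.70+29) = Beta(20.52, 39.70).
After batch 2: Beta(20.52+4, 39.70+11) = Beta(24.52, 50.70).
Var = αβ/((α+β)²(α+β+1)) = 24.52·50.70/(75.22²·76.22) = 0.002883.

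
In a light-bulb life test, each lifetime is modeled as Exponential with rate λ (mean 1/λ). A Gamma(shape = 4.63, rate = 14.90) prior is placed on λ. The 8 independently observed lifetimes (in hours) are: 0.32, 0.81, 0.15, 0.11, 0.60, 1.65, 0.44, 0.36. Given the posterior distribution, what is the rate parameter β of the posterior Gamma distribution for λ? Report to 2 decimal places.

19.34

With a Gamma(shape α, rate β) prior on the exponential rate λ, the posterior after n observations with total T = Σxᵢ is Gamma(α+n, β+T).
Sum of observations T = 4.44 hours; n = 8.
Posterior: Gamma(4.63+8, 14.90+4.44) = Gamma(12.63, 19.34).
Posterior β = 19.34.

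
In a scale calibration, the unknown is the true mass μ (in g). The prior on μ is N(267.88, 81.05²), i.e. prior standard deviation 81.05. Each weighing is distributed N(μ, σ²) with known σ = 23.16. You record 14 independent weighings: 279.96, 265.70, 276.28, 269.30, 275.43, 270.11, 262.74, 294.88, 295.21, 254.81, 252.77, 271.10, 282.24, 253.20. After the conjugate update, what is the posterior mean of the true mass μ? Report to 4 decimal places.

For Normal data with known variance σ², a Normal(μ₀, σ₀²) prior on μ is conjugate. Posterior precision = 1/σ₀² + n/σ²; posterior mean is the precision-weighted average of μ₀ and x̄.
Σxᵢ = 279.96 + 265.70 + 276.28 + 269.30 + 275.43 + 270.11 + 262.74 + 294.88 + 295.21 + 254.81 + 252.77 + 271.10 + 282.24 + 253.20 = 3803.73, so n·x̄ = 3803.73.
σ₀² = 81.05² = 6569.1025, σ² = 23.16² = 536.3856; σ² + n·σ₀² = 536.3856 + 14·6569.1025 = 92503.8206.
Posterior mean = (μ₀/σ₀² + n·x̄/σ²)/(1/σ₀² + n/σ²) = (σ²·μ₀ + σ₀²·n·x̄)/(σ² + n·σ₀²) = (536.3856·267.88 + 6569.1025·3803.73)/92503.8206 = 25130779.226853/92503.8206 = 271.6729.

271.6729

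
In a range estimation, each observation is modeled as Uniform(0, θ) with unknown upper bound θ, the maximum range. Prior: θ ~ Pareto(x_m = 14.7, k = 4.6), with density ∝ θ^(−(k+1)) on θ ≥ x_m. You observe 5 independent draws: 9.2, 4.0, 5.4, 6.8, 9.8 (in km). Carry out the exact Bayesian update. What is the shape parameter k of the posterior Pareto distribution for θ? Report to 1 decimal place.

A Pareto(scale x_m, shape k) prior on the upper bound θ of Uniform(0, θ) is conjugate: posterior is Pareto(max(x_m, max xᵢ), k + n).
Sample maximum = 9.8; prior scale x_m = 14.7 → posterior scale = max = 14.7.
Posterior shape = 4.6 + 5 = 9.6.
Posterior shape k = 9.6.

9.6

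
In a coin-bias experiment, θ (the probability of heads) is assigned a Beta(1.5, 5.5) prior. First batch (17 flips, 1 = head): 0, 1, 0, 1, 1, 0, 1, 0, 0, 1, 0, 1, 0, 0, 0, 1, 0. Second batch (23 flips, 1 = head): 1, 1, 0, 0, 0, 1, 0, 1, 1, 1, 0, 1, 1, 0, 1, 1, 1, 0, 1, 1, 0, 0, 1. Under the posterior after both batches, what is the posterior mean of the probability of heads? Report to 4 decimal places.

The Beta prior is conjugate to a Binomial/Bernoulli likelihood; the update adds successes to α and failures to β.
After batch 1: Beta(1.5+7, 5.5+10) = Beta(8.5, 15.5).
After batch 2: Beta(8.5+14, 15.5+9) = Beta(22.5, 24.5).
Posterior mean = α/(α+β) = 22.5/47.0 = 0.4787.

0.4787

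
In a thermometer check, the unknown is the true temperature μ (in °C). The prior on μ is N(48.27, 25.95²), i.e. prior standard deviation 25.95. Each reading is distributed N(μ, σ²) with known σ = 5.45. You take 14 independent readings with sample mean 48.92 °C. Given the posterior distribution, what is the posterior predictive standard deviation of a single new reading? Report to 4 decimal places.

5.6407

For Normal data with known variance σ², a Normal(μ₀, σ₀²) prior on μ is conjugate. Posterior precision = 1/σ₀² + n/σ²; posterior mean is the precision-weighted average of μ₀ and x̄.
σ₀² = 25.95² = 673.4025, σ² = 5.45² = 29.7025; σ² + n·σ₀² = 29.7025 + 14·673.4025 = 9457.3375.
Posterior precision = 1/σ₀² + n/σ² = 1/673.4025 + 14/29.7025 = (σ² + n·σ₀²)/(σ₀²σ²) = 9457.3375/(673.4025·29.7025); posterior variance σₙ² = σ₀²σ²/(σ² + n·σ₀²) = 673.4025·29.7025/9457.3375 = 2.114944.
Predictive variance for one new observation = σₙ² + σ² = 673.4025·29.7025/9457.3375 + 29.7025 = σ²·(σ₀² + 9457.3375)/9457.3375 = 29.7025·10130.74/9457.3375 = 31.817444; SD = √(29.7025·10130.74/9457.3375) = 5.6407.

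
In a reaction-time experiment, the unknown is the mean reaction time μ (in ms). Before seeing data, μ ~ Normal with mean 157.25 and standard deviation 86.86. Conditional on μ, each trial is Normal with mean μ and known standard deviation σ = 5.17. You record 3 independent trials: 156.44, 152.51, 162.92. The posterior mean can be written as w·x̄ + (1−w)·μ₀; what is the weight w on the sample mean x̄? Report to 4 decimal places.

0.9988

For Normal data with known variance σ², a Normal(μ₀, σ₀²) prior on μ is conjugate. Posterior precision = 1/σ₀² + n/σ²; posterior mean is the precision-weighted average of μ₀ and x̄.
σ₀² = 86.86² = 7544.6596, σ² = 5.17² = 26.7289. Prior precision 1/σ₀² = 1/7544.6596; data precision n/σ² = 3/26.7289.
w = (n/σ²)/(1/σ₀² + n/σ²) = n·σ₀²/(σ² + n·σ₀²) = 3·7544.6596/(26.7289 + 3·7544.6596) = 22633.9788/22660.7077 = 0.9988.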